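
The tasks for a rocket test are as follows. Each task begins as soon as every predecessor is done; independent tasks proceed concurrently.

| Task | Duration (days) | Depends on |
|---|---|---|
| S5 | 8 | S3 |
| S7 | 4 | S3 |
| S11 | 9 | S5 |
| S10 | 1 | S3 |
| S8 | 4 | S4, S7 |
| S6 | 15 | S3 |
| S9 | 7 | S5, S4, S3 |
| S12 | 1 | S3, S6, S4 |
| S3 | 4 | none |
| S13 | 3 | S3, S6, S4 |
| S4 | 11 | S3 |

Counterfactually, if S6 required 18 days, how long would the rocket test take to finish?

25

As given, the longest chain is S3→S6→S13 = 4+15+3 = 22, so the finish is 22 days.
S6 is on the critical path; changing it to 18 makes that path 25 days.
No other chain overtakes it, so the finish is 25 days.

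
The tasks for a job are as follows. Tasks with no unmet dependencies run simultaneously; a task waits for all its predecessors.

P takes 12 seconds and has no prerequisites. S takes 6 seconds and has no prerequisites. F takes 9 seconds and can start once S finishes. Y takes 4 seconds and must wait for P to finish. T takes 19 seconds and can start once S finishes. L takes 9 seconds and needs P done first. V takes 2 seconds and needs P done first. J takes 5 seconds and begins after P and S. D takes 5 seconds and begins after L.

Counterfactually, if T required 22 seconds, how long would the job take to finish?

28

Actual critical path: P→L→D = 12+9+5 = 26 ⇒ 26 seconds.
T is off the critical path — its longest chain is 25 seconds, giving 1 of slack.
Now S→T = 6+22 = 28 is longest, so the finish becomes 28 seconds.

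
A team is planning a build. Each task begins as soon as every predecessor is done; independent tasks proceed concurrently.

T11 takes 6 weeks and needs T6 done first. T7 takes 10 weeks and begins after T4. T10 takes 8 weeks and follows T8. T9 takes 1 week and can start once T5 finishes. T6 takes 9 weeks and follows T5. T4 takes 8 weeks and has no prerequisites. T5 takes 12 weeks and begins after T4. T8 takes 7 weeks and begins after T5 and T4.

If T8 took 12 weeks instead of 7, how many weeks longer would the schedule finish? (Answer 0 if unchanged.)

As given, the longest chain is T4→T5→T8→T10 = 8+12+7+8 = 35, so the finish is 35 weeks.
T8 lies on that path, so at 12 weeks the path becomes 40 weeks.
That remains the longest chain; total 40 weeks.
Change in finish: 40 − 35 = +5 weeks.

5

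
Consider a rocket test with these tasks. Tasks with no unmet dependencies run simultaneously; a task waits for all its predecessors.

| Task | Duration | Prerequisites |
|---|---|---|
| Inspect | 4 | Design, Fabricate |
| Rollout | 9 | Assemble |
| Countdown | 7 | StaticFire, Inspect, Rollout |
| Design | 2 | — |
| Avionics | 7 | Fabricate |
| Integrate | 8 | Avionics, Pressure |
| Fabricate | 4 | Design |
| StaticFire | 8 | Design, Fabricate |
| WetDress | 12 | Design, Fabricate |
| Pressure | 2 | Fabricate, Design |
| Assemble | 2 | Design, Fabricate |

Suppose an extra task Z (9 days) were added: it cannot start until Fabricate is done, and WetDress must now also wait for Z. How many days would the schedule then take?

Originally the schedule takes 24 days.
With Z inserted, WetDress now waits for max(Design, Fabricate, Z).
New critical path: Design→Fabricate→Z→WetDress = 2+4+9+12 = 27 ⇒ 27 days.

27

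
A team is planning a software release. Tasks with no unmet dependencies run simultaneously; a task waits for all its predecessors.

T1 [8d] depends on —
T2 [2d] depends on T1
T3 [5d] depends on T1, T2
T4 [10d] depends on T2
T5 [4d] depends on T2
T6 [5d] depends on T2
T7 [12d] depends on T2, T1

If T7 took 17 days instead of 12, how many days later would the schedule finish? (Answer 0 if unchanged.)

5

The binding path is T1→T2→T7 = 8+2+12 = 22; finish at 22 days.
Since T7 is critical, the +5 change carries straight to that chain (now 27 days).
That remains the longest chain; total 27 days.
Change in finish: 27 − 22 = +5 days.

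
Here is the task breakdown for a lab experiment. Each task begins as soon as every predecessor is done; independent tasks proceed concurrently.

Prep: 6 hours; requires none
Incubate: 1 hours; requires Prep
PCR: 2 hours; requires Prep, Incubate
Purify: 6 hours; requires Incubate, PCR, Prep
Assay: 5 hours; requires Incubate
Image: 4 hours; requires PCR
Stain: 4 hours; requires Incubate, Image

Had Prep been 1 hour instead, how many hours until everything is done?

Actual critical path: Prep→Incubate→PCR→Image→Stain = 6+1+2+4+4 = 17 ⇒ 17 hours.
Since Prep is critical, the -5 change carries straight to that chain (now 12 hours).
No other chain overtakes it, so the finish is 12 hours.

12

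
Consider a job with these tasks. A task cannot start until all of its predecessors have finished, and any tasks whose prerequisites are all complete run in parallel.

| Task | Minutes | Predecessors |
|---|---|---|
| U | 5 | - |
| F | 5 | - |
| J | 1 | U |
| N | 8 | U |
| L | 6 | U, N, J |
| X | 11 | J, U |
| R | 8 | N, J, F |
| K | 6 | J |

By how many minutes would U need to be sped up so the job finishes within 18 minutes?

Current finish: 21 minutes; target: 18.
U is on every critical path, so each minute cut from U cuts the finish by one (this holds down to a finish of 17).
Need 21 − 18 = 3 minutes off U → U becomes 2 minutes, finish becomes 18.

3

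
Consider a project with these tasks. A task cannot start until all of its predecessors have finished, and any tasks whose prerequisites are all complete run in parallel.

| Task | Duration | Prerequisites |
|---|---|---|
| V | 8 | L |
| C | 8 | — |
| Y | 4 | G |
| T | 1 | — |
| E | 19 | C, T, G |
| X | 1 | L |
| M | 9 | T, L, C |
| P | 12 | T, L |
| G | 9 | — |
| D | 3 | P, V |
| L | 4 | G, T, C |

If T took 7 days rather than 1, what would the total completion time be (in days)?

Baseline: G→L→P→D = 9+4+12+3 = 28 → 28 days.
The longest path through T is only 20 days, so T has float 8.
No other chain overtakes it, so the finish is 28 days.

28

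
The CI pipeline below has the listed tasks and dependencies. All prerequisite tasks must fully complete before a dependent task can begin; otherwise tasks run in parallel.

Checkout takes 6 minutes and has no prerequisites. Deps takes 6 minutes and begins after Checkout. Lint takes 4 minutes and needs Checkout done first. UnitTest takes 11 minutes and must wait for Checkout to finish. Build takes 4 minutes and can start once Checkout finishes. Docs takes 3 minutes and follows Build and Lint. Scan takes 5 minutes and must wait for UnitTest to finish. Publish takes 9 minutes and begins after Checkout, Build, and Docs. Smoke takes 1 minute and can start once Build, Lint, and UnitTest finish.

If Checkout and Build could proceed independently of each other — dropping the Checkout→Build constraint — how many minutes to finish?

22

With the dependency in place, Checkout→Lint→Docs→Publish = 6+4+3+9 = 22 sets the finish at 22 minutes.
Without Checkout→Build, Build's earliest start moves from 6 to 0.
New critical path: Checkout→Lint→Docs→Publish = 6+4+3+9 = 22 ⇒ 22 minutes.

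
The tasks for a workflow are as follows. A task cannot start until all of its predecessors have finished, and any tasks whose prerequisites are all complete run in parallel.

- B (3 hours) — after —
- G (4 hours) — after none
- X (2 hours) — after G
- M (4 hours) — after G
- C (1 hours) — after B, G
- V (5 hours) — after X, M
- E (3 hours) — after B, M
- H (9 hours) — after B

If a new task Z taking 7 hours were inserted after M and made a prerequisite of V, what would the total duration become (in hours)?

Originally the workflow takes 13 hours.
With Z inserted, V now waits for max(X, M, Z).
New critical path: G→M→Z→V = 4+4+7+5 = 20 ⇒ 20 hours.

20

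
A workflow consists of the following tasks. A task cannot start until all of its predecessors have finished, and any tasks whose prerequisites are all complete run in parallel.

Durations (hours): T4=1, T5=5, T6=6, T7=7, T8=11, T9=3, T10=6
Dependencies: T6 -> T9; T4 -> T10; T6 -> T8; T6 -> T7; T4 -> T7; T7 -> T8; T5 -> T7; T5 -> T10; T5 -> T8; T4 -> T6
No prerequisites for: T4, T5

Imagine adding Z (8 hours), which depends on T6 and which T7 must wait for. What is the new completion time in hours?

33

Originally the job takes 25 hours.
With Z inserted, T7 now waits for max(T4, T5, T6, Z).
New critical path: T4→T6→Z→T7→T8 = 1+6+8+7+11 = 33 ⇒ 33 hours.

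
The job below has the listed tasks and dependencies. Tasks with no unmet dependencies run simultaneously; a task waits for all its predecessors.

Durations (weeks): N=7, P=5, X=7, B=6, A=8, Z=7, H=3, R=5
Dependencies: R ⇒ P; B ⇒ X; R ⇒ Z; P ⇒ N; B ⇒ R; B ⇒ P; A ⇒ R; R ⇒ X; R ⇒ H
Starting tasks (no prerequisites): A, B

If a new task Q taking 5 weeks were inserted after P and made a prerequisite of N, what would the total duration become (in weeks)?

Originally the job takes 25 weeks.
With Q inserted, N now waits for max(P, Q).
New critical path: A→R→P→Q→N = 8+5+5+5+7 = 30 ⇒ 30 weeks.

30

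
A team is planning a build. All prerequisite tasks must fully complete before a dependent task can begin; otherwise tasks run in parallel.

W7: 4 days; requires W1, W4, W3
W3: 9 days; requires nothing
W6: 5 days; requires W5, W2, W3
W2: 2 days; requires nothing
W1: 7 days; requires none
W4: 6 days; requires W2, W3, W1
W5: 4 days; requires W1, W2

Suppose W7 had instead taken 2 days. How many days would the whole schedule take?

The binding path is W3→W4→W7 = 9+6+4 = 19; finish at 19 days.
Since W7 is critical, the -2 change carries straight to that chain (now 17 days).
That remains the longest chain; total 17 days.

17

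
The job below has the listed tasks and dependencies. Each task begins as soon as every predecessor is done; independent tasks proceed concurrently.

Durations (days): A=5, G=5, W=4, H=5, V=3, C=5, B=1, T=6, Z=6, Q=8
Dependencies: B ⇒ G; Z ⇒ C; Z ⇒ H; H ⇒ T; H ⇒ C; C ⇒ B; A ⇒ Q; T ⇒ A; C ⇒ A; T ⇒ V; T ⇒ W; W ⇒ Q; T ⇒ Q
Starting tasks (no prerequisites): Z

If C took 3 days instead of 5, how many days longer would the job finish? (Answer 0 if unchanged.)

The binding path is Z→H→T→A→Q = 6+5+6+5+8 = 30; finish at 30 days.
The longest path through C is only 29 days, so C has float 1.
No other chain overtakes it, so the finish is 30 days.
Change in finish: 30 − 30 = +0 days.

0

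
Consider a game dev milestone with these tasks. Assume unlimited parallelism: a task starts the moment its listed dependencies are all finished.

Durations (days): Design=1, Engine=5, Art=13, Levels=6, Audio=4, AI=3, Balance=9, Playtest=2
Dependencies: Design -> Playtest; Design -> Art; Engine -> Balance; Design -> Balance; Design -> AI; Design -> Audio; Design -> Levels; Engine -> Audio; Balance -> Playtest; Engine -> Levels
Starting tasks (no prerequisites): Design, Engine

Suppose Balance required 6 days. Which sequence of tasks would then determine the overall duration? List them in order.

Design, Art

As given, the longest chain is Engine→Balance→Playtest = 5+9+2 = 16, so the finish is 16 days.
Since Balance is critical, the -3 change carries straight to that chain (now 13 days).
New critical path: Design→Art = 1+13 = 14 ⇒ 14 days.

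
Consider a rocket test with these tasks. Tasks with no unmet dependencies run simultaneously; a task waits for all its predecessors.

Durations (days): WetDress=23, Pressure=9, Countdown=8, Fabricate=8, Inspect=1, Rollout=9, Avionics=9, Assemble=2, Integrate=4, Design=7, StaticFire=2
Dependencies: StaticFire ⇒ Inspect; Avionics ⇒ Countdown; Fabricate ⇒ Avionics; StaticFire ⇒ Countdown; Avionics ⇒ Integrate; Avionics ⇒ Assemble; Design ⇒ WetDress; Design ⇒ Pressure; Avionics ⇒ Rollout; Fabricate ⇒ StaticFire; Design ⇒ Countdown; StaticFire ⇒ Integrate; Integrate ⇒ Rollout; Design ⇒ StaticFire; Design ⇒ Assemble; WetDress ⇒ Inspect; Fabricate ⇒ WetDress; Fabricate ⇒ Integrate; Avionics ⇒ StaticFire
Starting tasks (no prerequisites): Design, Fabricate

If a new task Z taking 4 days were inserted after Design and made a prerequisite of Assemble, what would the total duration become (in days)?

32

Originally the rocket test takes 32 days.
With Z inserted, Assemble now waits for max(Design, Avionics, Z).
New critical path: Fabricate→Avionics→StaticFire→Integrate→Rollout = 8+9+2+4+9 = 32 ⇒ 32 days.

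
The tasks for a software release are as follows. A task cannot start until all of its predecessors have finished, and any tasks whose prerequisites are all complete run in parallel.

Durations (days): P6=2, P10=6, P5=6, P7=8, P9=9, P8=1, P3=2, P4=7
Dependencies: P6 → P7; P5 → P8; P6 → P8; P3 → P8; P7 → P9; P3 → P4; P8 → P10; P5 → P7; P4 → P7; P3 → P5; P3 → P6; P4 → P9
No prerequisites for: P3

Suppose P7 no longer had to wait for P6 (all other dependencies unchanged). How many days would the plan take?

26

With the dependency in place, P3→P4→P7→P9 = 2+7+8+9 = 26 sets the finish at 26 days.
Dropping P6→P7 doesn't change P7's earliest start (9); another predecessor still binds.
The longest chain is now P3→P4→P7→P9 = 2+7+8+9 = 26, so the plan takes 26 days.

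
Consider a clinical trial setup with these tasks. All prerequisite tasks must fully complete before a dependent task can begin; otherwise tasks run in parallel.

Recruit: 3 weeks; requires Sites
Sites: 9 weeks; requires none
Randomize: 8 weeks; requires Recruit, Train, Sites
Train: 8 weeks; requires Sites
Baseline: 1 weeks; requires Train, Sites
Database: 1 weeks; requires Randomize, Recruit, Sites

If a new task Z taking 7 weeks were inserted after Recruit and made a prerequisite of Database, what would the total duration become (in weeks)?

26

Originally the project takes 26 weeks.
With Z inserted, Database now waits for max(Randomize, Recruit, Sites, Z).
New critical path: Sites→Train→Randomize→Database = 9+8+8+1 = 26 ⇒ 26 weeks.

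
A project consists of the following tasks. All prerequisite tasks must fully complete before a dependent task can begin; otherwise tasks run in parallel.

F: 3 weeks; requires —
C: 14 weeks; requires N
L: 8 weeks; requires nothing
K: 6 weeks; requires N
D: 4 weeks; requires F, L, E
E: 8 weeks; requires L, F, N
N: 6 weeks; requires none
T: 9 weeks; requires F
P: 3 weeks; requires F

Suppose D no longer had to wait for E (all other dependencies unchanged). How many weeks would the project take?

With the dependency in place, N→C = 6+14 = 20 sets the finish at 20 weeks.
Without E→D, D's earliest start moves from 16 to 8.
After: N→C = 6+14 = 20 → 20 weeks.

20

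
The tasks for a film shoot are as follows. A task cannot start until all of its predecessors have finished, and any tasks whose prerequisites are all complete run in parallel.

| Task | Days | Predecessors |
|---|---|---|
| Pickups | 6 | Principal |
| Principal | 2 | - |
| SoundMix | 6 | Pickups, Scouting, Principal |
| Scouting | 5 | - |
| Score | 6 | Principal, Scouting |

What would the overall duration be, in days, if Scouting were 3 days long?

Critical path before the change: Principal→Pickups→SoundMix = 2+6+6 = 14 giving 14 days.
Scouting is off the critical path — its longest chain is 11 days, giving 3 of slack.
No other chain overtakes it, so the finish is 14 days.

14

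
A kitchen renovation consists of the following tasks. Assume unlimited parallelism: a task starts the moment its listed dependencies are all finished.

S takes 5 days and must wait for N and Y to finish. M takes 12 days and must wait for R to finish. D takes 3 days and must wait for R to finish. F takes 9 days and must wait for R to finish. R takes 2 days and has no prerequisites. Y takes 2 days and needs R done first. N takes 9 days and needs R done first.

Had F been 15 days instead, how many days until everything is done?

17

Baseline: R→N→S = 2+9+5 = 16 → 16 days.
F has 5 days of float (longest path through it is 11).
Now R→F = 2+15 = 17 is longest, so the finish becomes 17 days.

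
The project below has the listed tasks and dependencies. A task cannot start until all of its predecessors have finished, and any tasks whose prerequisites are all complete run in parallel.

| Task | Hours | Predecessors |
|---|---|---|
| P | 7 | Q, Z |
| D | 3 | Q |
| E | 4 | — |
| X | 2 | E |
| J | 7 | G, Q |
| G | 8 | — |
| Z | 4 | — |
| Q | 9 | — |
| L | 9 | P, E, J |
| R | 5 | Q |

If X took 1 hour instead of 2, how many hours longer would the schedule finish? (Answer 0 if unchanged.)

Baseline: Q→P→L = 9+7+9 = 25 → 25 hours.
X has 19 hours of float (longest path through it is 6).
No other chain overtakes it, so the finish is 25 hours.
Change in finish: 25 − 25 = +0 hours.

0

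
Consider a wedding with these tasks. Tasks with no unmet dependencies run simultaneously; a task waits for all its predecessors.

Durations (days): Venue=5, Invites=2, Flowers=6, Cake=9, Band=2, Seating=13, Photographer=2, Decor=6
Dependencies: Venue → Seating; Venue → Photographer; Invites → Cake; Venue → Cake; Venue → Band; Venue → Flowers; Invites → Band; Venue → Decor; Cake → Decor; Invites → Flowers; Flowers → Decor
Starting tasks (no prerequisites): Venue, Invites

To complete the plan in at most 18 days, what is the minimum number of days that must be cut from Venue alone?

Current finish: 20 days; target: 18.
Venue is on every critical path, so each day cut from Venue cuts the finish by one (this holds down to a finish of 17).
Need 20 − 18 = 2 days off Venue → Venue becomes 3 days, finish becomes 18.

2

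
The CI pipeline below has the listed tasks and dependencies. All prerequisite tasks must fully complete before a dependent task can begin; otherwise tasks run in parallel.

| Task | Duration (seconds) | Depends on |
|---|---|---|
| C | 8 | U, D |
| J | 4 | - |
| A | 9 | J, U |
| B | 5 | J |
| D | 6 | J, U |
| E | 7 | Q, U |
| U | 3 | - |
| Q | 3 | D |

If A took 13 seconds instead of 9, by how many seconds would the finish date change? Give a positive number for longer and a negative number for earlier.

Actual critical path: J→D→Q→E = 4+6+3+7 = 20 ⇒ 20 seconds.
The longest path through A is only 13 seconds, so A has float 7.
That remains the longest chain; total 20 seconds.
Change in finish: 20 − 20 = +0 seconds.

0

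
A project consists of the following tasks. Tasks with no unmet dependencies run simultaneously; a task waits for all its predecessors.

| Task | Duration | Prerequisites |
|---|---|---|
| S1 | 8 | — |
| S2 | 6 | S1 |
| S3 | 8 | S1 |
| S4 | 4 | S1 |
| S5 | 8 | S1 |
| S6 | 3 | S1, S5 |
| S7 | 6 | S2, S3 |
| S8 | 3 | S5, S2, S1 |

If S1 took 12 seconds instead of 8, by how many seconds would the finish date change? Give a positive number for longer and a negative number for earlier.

4

The binding path is S1→S3→S7 = 8+8+6 = 22; finish at 22 seconds.
Since S1 is critical, the +4 change carries straight to that chain (now 26 seconds).
The critical path is still S1→S3→S7; finish is now 26 seconds.
Change in finish: 26 − 22 = +4 seconds.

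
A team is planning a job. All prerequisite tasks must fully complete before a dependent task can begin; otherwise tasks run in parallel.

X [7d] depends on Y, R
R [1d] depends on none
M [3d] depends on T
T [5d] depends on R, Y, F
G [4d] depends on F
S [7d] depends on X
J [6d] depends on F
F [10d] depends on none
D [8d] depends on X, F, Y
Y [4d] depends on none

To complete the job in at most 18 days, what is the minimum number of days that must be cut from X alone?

1

Current finish: 19 days; target: 18.
X is on every critical path, so each day cut from X cuts the finish by one (this holds down to a finish of 18).
Need 19 − 18 = 1 day off X → X becomes 6 days, finish becomes 18.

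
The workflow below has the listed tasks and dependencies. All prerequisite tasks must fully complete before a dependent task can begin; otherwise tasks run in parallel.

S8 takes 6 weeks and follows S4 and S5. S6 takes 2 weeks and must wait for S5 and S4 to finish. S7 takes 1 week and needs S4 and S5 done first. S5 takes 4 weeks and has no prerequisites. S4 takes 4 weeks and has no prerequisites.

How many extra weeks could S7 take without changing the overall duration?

5

The longest chain is S4→S8 = 4+6 = 10; overall finish 10 weeks.
The longest chain containing S7 totals 5 weeks.
Slack of S7 = 9 − 4 = 5 weeks.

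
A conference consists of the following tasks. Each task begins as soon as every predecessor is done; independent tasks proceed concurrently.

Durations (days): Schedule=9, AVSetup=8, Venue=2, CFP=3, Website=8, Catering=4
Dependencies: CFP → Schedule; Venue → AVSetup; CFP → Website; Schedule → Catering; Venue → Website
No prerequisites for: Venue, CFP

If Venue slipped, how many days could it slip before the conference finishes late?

The longest chain is CFP→Schedule→Catering = 3+9+4 = 16; overall finish 16 days.
Longest path through Venue: 10 days (earliest finish 2, latest finish 8).
Slack of Venue = 6 − 0 = 6 days.

6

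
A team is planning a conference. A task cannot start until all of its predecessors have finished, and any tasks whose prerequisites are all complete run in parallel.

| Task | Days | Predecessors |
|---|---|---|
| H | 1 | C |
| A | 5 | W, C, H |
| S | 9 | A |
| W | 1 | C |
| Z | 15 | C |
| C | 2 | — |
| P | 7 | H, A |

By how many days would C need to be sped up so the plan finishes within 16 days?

1

Current finish: 17 days; target: 16.
C is on every critical path, so each day cut from C cuts the finish by one (this holds down to a finish of 16).
Need 17 − 16 = 1 day off C → C becomes 1 day, finish becomes 16.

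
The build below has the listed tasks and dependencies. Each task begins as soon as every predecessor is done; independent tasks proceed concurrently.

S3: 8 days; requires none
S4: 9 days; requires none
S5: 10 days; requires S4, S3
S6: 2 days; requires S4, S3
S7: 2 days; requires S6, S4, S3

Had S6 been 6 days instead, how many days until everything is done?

19

Baseline: S4→S5 = 9+10 = 19 → 19 days.
S6 is off the critical path — its longest chain is 13 days, giving 6 of slack.
The critical path is still S4→S5; finish is now 19 days.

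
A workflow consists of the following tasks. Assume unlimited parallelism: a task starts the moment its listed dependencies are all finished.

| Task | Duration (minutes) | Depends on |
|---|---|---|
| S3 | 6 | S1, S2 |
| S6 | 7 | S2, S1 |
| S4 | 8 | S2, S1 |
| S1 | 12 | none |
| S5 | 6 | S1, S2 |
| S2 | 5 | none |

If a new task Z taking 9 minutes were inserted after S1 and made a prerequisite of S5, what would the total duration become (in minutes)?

27

Originally the project takes 20 minutes.
With Z inserted, S5 now waits for max(S1, S2, Z).
New critical path: S1→Z→S5 = 12+9+6 = 27 ⇒ 27 minutes.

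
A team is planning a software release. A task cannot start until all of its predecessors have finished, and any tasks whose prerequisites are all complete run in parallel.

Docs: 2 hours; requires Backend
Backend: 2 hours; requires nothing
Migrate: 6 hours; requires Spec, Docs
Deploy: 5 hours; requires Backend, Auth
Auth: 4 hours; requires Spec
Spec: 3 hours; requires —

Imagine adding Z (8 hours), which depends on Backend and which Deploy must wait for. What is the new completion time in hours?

Originally the plan takes 12 hours.
With Z inserted, Deploy now waits for max(Backend, Auth, Z).
New critical path: Backend→Z→Deploy = 2+8+5 = 15 ⇒ 15 hours.

15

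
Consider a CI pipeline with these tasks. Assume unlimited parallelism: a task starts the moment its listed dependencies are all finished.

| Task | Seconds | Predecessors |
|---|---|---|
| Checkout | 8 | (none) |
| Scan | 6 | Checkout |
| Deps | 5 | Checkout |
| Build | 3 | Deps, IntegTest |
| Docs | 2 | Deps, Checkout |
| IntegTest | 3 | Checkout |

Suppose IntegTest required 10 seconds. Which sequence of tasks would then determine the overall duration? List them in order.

Baseline: Checkout→Deps→Build = 8+5+3 = 16 → 16 seconds.
IntegTest is off the critical path — its longest chain is 14 seconds, giving 2 of slack.
New critical path: Checkout→IntegTest→Build = 8+10+3 = 21 ⇒ 21 seconds.

Checkout, IntegTest, Build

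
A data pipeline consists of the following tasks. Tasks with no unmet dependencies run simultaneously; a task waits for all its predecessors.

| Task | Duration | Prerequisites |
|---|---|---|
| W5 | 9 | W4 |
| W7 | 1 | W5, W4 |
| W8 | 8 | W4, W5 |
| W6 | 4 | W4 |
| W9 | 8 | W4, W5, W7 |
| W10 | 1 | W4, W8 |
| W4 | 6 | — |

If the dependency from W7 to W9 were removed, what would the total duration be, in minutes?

Original critical path: W4→W5→W7→W9 = 6+9+1+8 = 24 ⇒ 24 minutes.
Without W7→W9, W9's earliest start moves from 16 to 15.
New critical path: W4→W5→W8→W10 = 6+9+8+1 = 24 ⇒ 24 minutes.

24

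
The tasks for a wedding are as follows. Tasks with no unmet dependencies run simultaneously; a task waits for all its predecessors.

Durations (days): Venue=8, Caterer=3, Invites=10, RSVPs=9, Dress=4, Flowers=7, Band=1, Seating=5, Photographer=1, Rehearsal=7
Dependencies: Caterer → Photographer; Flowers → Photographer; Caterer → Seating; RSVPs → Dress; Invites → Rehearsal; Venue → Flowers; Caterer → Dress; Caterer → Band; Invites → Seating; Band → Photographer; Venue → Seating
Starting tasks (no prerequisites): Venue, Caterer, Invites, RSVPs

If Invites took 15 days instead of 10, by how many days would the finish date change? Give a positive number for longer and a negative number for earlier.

5

The binding path is Invites→Rehearsal = 10+7 = 17; finish at 17 days.
Invites is on the critical path; changing it to 15 makes that path 22 days.
No other chain overtakes it, so the finish is 22 days.
Change in finish: 22 − 17 = +5 days.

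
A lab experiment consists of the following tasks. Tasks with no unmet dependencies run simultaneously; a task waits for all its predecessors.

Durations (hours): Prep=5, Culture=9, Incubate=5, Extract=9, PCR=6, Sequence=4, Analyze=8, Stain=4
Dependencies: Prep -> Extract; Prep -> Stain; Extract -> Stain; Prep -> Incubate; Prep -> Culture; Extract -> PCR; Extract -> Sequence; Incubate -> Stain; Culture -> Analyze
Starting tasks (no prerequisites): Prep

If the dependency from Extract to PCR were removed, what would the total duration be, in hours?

Original critical path: Prep→Culture→Analyze = 5+9+8 = 22 ⇒ 22 hours.
Without Extract→PCR, PCR's earliest start moves from 14 to 0.
The longest chain is now Prep→Culture→Analyze = 5+9+8 = 22, so the project takes 22 hours.

22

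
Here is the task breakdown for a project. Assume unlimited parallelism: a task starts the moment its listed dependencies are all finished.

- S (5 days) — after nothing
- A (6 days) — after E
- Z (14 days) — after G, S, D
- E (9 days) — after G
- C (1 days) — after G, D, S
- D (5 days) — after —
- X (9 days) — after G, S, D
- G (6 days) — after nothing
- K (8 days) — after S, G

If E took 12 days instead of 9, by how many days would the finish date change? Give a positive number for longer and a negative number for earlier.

Actual critical path: G→E→A = 6+9+6 = 21 ⇒ 21 days.
E lies on that path, so at 12 days the path becomes 24 days.
No other chain overtakes it, so the finish is 24 days.
Change in finish: 24 − 21 = +3 days.

3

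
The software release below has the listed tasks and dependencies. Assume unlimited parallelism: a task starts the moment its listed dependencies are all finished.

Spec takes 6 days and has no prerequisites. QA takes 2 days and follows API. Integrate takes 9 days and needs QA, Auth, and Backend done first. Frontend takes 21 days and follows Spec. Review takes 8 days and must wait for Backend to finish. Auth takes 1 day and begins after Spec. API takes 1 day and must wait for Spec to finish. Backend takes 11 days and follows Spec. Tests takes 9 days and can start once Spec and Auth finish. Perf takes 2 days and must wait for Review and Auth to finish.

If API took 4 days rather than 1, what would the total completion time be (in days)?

Actual critical path: Spec→Backend→Review→Perf = 6+11+8+2 = 27 ⇒ 27 days.
API is off the critical path — its longest chain is 18 days, giving 9 of slack.
That remains the longest chain; total 27 days.

27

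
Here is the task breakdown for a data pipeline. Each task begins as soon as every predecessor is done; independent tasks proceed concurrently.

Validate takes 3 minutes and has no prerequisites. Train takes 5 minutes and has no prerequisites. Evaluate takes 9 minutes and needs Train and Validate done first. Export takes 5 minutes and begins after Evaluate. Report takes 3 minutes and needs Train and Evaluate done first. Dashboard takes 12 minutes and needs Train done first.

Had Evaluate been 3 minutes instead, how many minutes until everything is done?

17

The binding path is Train→Evaluate→Export = 5+9+5 = 19; finish at 19 minutes.
Since Evaluate is critical, the -6 change carries straight to that chain (now 13 minutes).
New critical path: Train→Dashboard = 5+12 = 17 ⇒ 17 minutes.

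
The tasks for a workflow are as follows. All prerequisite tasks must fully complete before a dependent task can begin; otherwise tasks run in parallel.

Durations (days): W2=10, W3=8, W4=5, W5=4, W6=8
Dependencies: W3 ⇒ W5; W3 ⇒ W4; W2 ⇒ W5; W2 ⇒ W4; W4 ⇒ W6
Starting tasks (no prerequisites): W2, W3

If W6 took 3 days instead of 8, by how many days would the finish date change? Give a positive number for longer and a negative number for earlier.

-5

The binding path is W2→W4→W6 = 10+5+8 = 23; finish at 23 days.
Since W6 is critical, the -5 change carries straight to that chain (now 18 days).
That remains the longest chain; total 18 days.
Change in finish: 18 − 23 = -5 days.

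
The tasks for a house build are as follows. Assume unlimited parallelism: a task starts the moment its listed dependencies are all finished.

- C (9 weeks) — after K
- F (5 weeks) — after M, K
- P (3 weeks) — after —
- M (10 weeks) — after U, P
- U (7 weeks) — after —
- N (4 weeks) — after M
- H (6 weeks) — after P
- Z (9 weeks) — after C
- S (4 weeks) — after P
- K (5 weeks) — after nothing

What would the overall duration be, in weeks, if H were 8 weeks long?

As given, the longest chain is K→C→Z = 5+9+9 = 23, so the finish is 23 weeks.
H is off the critical path — its longest chain is 9 weeks, giving 14 of slack.
No other chain overtakes it, so the finish is 23 weeks.

23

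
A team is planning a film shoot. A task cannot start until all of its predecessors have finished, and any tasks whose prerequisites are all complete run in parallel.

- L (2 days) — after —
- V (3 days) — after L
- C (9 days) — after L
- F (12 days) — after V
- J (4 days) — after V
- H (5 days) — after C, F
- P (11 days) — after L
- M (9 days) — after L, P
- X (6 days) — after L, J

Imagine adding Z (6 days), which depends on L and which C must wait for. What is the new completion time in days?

Originally the schedule takes 22 days.
With Z inserted, C now waits for max(L, Z).
New critical path: L→Z→C→H = 2+6+9+5 = 22 ⇒ 22 days.

22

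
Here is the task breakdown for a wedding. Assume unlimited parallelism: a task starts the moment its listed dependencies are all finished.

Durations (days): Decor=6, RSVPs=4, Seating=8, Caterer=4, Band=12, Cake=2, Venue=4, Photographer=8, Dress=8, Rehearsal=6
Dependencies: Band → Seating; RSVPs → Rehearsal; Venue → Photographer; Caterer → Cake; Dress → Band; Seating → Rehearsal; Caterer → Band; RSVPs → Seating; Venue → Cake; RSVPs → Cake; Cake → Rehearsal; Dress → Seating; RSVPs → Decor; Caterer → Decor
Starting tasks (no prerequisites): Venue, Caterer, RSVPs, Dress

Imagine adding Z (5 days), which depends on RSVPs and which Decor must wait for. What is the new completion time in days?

Originally the schedule takes 34 days.
With Z inserted, Decor now waits for max(RSVPs, Caterer, Z).
New critical path: Dress→Band→Seating→Rehearsal = 8+12+8+6 = 34 ⇒ 34 days.

34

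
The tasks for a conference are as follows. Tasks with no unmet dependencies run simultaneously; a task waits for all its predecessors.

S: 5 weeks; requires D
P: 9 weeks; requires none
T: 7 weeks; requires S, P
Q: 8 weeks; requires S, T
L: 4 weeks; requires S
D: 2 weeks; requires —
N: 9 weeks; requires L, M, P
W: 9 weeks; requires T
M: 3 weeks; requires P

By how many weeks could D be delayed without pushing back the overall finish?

2

The longest chain is P→T→W = 9+7+9 = 25; overall finish 25 weeks.
D finishes as early as 2 and must finish by 4.
Float = 25 − 23 = 2.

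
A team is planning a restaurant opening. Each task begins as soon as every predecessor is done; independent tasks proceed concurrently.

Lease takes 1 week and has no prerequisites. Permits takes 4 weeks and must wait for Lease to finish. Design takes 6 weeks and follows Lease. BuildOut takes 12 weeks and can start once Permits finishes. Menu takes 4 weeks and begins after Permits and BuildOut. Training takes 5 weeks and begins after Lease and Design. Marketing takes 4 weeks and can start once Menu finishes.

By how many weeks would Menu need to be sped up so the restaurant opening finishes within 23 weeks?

Current finish: 25 weeks; target: 23.
Menu is on every critical path, so each week cut from Menu cuts the finish by one (this holds down to a finish of 22).
Need 25 − 23 = 2 weeks off Menu → Menu becomes 2 weeks, finish becomes 23.

2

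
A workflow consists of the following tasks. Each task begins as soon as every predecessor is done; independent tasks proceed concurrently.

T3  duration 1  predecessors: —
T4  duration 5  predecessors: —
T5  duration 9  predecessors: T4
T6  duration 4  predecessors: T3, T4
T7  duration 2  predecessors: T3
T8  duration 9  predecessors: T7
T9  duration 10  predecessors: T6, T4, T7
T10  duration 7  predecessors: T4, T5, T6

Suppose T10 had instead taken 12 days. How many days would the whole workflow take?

As given, the longest chain is T4→T5→T10 = 5+9+7 = 21, so the finish is 21 days.
T10 is on the critical path; changing it to 12 makes that path 26 days.
That remains the longest chain; total 26 days.

26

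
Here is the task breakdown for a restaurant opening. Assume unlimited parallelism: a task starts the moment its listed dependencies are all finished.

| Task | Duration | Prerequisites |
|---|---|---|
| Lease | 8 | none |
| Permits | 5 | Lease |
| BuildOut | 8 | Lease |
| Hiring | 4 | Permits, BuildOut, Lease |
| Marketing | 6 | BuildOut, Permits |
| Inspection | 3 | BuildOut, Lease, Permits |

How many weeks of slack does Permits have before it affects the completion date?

3

Critical path: Lease→BuildOut→Marketing = 8+8+6 = 22, so the finish is 22 weeks.
Longest path through Permits: 19 weeks (earliest finish 13, latest finish 16).
So Permits can slip 16 − 13 = 3 weeks.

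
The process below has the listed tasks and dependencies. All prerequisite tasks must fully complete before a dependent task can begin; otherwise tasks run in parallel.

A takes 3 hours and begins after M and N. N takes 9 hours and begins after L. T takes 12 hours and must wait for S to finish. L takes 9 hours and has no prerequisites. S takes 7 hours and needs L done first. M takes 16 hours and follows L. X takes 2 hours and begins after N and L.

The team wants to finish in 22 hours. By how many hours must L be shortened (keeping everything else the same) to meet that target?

Current finish: 28 hours; target: 22.
L is on every critical path, so each hour cut from L cuts the finish by one (this holds down to a finish of 20).
Need 28 − 22 = 6 hours off L → L becomes 3 hours, finish becomes 22.

6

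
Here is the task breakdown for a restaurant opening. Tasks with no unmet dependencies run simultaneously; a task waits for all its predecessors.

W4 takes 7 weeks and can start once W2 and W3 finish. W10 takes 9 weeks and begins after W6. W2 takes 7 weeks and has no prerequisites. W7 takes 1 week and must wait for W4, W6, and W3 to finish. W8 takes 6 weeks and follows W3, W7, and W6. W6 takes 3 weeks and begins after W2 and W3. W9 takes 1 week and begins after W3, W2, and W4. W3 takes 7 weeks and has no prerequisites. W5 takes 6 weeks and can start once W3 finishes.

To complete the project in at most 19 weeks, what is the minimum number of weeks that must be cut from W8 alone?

Current finish: 21 weeks; target: 19.
W8 is on every critical path, so each week cut from W8 cuts the finish by one (this holds down to a finish of 19).
Need 21 − 19 = 2 weeks off W8 → W8 becomes 4 weeks, finish becomes 19.

2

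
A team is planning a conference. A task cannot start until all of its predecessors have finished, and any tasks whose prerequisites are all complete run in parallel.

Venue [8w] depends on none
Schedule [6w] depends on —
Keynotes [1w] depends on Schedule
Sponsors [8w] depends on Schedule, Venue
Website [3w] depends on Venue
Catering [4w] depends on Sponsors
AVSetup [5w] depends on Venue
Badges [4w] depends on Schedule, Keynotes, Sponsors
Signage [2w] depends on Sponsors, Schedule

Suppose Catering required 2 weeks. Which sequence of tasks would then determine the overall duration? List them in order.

Venue, Sponsors, Badges

Critical path before the change: Venue→Sponsors→Catering = 8+8+4 = 20 giving 20 weeks.
Catering lies on that path, so at 2 weeks the path becomes 18 weeks.
The binding chain switches to Venue→Sponsors→Badges = 8+8+4 = 20; finish 20 weeks.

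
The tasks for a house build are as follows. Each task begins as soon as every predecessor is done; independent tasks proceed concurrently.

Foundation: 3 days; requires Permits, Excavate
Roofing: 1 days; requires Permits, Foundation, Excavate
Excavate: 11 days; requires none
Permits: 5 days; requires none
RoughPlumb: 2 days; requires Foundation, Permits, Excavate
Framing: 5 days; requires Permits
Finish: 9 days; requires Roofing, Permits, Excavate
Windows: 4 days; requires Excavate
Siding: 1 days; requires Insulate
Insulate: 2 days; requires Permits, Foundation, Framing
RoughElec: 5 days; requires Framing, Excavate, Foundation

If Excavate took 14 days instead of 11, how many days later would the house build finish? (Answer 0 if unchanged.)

3

As given, the longest chain is Excavate→Foundation→Roofing→Finish = 11+3+1+9 = 24, so the finish is 24 days.
Excavate lies on that path, so at 14 days the path becomes 27 days.
No other chain overtakes it, so the finish is 27 days.
Change in finish: 27 − 24 = +3 days.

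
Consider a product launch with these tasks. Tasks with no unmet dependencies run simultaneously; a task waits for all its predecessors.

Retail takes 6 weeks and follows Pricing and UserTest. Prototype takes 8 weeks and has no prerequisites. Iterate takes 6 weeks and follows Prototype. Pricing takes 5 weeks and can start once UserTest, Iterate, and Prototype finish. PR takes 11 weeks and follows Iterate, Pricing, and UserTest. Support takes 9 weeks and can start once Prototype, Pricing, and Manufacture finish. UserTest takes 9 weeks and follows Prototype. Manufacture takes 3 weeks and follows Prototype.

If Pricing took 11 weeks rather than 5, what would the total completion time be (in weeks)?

Baseline: Prototype→UserTest→Pricing→PR = 8+9+5+11 = 33 → 33 weeks.
Pricing is on the critical path; changing it to 11 makes that path 39 weeks.
The critical path is still Prototype→UserTest→Pricing→PR; finish is now 39 weeks.

39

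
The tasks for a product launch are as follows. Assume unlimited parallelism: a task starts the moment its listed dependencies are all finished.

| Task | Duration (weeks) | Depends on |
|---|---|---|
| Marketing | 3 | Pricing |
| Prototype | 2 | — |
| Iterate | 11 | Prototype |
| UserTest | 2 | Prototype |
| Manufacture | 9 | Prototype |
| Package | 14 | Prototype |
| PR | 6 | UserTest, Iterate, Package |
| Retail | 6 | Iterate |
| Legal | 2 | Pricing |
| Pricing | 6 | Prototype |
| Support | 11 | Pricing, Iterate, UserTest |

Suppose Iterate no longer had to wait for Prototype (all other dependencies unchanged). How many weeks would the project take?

22

Before: longest chain Prototype→Iterate→Support = 2+11+11 = 24, finish 24.
Without Prototype→Iterate, Iterate's earliest start moves from 2 to 0.
The longest chain is now Prototype→Package→PR = 2+14+6 = 22, so the project takes 22 weeks.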